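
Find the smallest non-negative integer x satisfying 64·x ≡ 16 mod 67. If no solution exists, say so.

17

gcd(64, 67) = 1, so a unique solution mod 67 exists.
64⁻¹ ≡ 22 (mod 67).
x ≡ 22·16 ≡ 17 (mod 67).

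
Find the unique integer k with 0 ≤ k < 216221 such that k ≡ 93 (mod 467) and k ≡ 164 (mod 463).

467⁻¹ mod 463: 467×116 ≡ 1 (mod 463), so 467⁻¹ ≡ 116.
k = 93 + 467×((164 − 93)×116 mod 463) = 93 + 467×365 = 170548.
Check: 170548 mod 467 = 93, 170548 mod 463 = 164. ✓

170548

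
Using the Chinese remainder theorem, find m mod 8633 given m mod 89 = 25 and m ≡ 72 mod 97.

89⁻¹ mod 97: 89*12 ≡ 1 (mod 97), so 89⁻¹ ≡ 12.
m = 25 + 89*((72 − 25)*12 mod 97) = 25 + 89*79 = 7056.

7056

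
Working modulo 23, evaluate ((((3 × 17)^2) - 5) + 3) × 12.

0

3 × 17 = 51 ≡ 5 (mod 23)
(5)^2 ≡ 2 (mod 23)
2 - 5 = -3 ≡ 20 (mod 23)
20 + 3 = 23 ≡ 0 (mod 23)
0 × 12 = 0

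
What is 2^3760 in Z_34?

2^1 ≡ 2 (mod 34)
2^2 ≡ 2^2 = 4 (mod 34)
2^4 ≡ 4^2 = 16 (mod 34)
2^8 ≡ 16^2 = 256 ≡ 18 (mod 34)
2^16 ≡ 18^2 = 324 ≡ 18 (mod 34)
2^32 ≡ 18^2 = 324 ≡ 18 (mod 34)
2^64 ≡ 18^2 = 324 ≡ 18 (mod 34)
2^128 ≡ 18^2 = 324 ≡ 18 (mod 34)
2^256 ≡ 18^2 = 324 ≡ 18 (mod 34)
2^512 ≡ 18^2 = 324 ≡ 18 (mod 34)
2^1024 ≡ 18^2 = 324 ≡ 18 (mod 34)
2^2048 ≡ 18^2 = 324 ≡ 18 (mod 34)
2^3760 = 2^2048 × 2^1024 × 2^512 × 2^128 × 2^32 × 2^16 ≡ 18 × 18 × 18 × 18 × 18 × 18 (mod 34).
Accumulate the product:
18 × 18 = 324 ≡ 18
18 × 18 = 324 ≡ 18
18 × 18 = 324 ≡ 18
18 × 18 = 324 ≡ 18
18 × 18 = 324 ≡ 18

18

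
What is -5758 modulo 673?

299

-5758 = -9*673 + 299, so -5758 ≡ 299 (mod 673).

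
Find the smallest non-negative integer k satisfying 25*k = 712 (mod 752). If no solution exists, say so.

600

gcd(25, 752) = 1, so a unique solution mod 752 exists.
25⁻¹ ≡ 361 (mod 752).
k ≡ 361*712 ≡ 600 (mod 752).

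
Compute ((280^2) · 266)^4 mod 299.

1

(280)^2 ≡ 62 (mod 299)
62 · 266 = 16492 ≡ 47 (mod 299)
(47)^4 ≡ 1 (mod 299)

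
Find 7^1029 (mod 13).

8

By square-and-multiply:
1029 in binary is 10000000101, i.e. 1029 = 1024 + 4 + 1.
7^1 ≡ 7 (mod 13)
7^2 ≡ 7^2 = 49 ≡ 10 (mod 13)
7^4 ≡ 10^2 = 100 ≡ 9 (mod 13)
7^8 ≡ 9^2 = 81 ≡ 3 (mod 13)
7^16 ≡ 3^2 = 9 (mod 13)
7^32 ≡ 9^2 = 81 ≡ 3 (mod 13)
7^64 ≡ 3^2 = 9 (mod 13)
7^128 ≡ 9^2 = 81 ≡ 3 (mod 13)
7^256 ≡ 3^2 = 9 (mod 13)
7^512 ≡ 9^2 = 81 ≡ 3 (mod 13)
7^1024 ≡ 3^2 = 9 (mod 13)
7^1029 = 7^1024 × 7^4 × 7^1 ≡ 9 × 9 × 7 (mod 13).
Accumulate the product:
9 × 9 = 81 ≡ 3
3 × 7 = 21 ≡ 8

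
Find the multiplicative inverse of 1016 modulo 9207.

1169

9207 = 9×1016 + 63
1016 = 16×63 + 8
63 = 7×8 + 7
8 = 1×7 + 1
7 = 7×1 + 0
gcd(1016, 9207) = 1, so the inverse exists.
Back-substitute for 1:
1 = 1×8 − 1×7
  = −1×63 + 8×8
  = 8×1016 − 129×63
  = −129×9207 + 1169×1016
So 1016⁻¹ ≡ 1169 (mod 9207).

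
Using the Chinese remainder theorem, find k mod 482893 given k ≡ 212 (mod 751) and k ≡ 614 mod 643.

751⁻¹ mod 643: 751*387 ≡ 1 (mod 643), so 751⁻¹ ≡ 387.
k = 212 + 751*((614 − 212)*387 mod 643) = 212 + 751*611 = 459073.

459073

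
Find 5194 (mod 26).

5194 = 199×26 + 20, so 5194 ≡ 20 (mod 26).

20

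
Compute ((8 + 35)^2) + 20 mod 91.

8 + 35 = 43
(43)^2 ≡ 29 (mod 91)
29 + 20 = 49

49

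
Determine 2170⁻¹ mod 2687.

764

By the extended Euclidean algorithm:
2687 = 1×2170 + 517
2170 = 4×517 + 102
517 = 5×102 + 7
102 = 14×7 + 4
7 = 1×4 + 3
4 = 1×3 + 1
3 = 3×1 + 0
gcd(2170, 2687) = 1, so the inverse exists.
Back-substitute for 1:
1 = 1×4 − 1×3
  = −1×7 + 2×4
  = 2×102 − 29×7
  = −29×517 + 147×102
  = 147×2170 − 617×517
  = −617×2687 + 764×2170
So 2170⁻¹ ≡ 764 (mod 2687).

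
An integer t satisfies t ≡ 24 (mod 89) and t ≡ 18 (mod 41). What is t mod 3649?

469

89⁻¹ mod 41: 89×6 ≡ 1 (mod 41), so 89⁻¹ ≡ 6.
t = 24 + 89×((18 − 24)×6 mod 41) = 24 + 89×5 = 469.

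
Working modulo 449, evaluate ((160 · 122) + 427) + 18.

209

160 · 122 = 19520 ≡ 213 (mod 449)
213 + 427 = 640 ≡ 191 (mod 449)
191 + 18 = 209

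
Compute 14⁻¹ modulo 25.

Run the extended Euclidean algorithm:
25 = 1*14 + 11
14 = 1*11 + 3
11 = 3*3 + 2
3 = 1*2 + 1
2 = 2*1 + 0
gcd(14, 25) = 1, so the inverse exists.
Back-substitute for 1:
1 = 1*3 − 1*2
  = −1*11 + 4*3
  = 4*14 − 5*11
  = −5*25 + 9*14
So 14⁻¹ ≡ 9 (mod 25).

9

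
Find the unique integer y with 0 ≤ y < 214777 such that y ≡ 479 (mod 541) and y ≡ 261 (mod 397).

2643

541⁻¹ mod 397: 541×295 ≡ 1 (mod 397), so 541⁻¹ ≡ 295.
y = 479 + 541×((261 − 479)×295 mod 397) = 479 + 541×4 = 2643.
Check: 2643 mod 541 = 479, 2643 mod 397 = 261. ✓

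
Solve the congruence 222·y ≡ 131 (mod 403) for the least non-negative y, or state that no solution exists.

144

gcd(222, 403) = 1, so a unique solution mod 403 exists.
222⁻¹ ≡ 118 (mod 403).
y ≡ 118·131 ≡ 144 (mod 403).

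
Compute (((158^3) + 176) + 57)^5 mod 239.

114

(158)^3 ≡ 95 (mod 239)
95 + 176 = 271 ≡ 32 (mod 239)
32 + 57 = 89
(89)^5 ≡ 114 (mod 239)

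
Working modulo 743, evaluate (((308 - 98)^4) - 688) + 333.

308 - 98 = 210
(210)^4 ≡ 70 (mod 743)
70 - 688 = -618 ≡ 125 (mod 743)
125 + 333 = 458

458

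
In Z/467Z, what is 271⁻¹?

274

Apply the Euclidean algorithm and back-substitute:
467 = 1*271 + 196
271 = 1*196 + 75
196 = 2*75 + 46
75 = 1*46 + 29
46 = 1*29 + 17
29 = 1*17 + 12
17 = 1*12 + 5
12 = 2*5 + 2
5 = 2*2 + 1
2 = 2*1 + 0
gcd(271, 467) = 1, so the inverse exists.
Back-substitute for 1:
1 = 1*5 − 2*2
  = −2*12 + 5*5
  = 5*17 − 7*12
  = −7*29 + 12*17
  = 12*46 − 19*29
  = −19*75 + 31*46
  = 31*196 − 81*75
  = −81*271 + 112*196
  = 112*467 − 193*271
So 271⁻¹ ≡ −193 ≡ 274 (mod 467).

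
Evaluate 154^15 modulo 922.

188

154^1 ≡ 154 (mod 922)
154^2 ≡ 154^2 = 23716 ≡ 666 (mod 922)
154^4 ≡ 666^2 = 443556 ≡ 74 (mod 922)
154^8 ≡ 74^2 = 5476 ≡ 866 (mod 922)
154^15 = 154^8 · 154^4 · 154^2 · 154^1 ≡ 866 · 74 · 666 · 154 (mod 922).
Accumulate the product:
866 · 74 = 64084 ≡ 466
466 · 666 = 310356 ≡ 564
564 · 154 = 86856 ≡ 188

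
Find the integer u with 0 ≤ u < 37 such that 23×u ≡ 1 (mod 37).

29

Apply the Euclidean algorithm and back-substitute:
37 = 1×23 + 14
23 = 1×14 + 9
14 = 1×9 + 5
9 = 1×5 + 4
5 = 1×4 + 1
4 = 4×1 + 0
gcd(23, 37) = 1, so the inverse exists.
Bézout: 1 = 5×37 − 8×23.
So 23⁻¹ ≡ −8 ≡ 29 (mod 37).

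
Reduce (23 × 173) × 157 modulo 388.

23 × 173 = 3979 ≡ 99 (mod 388)
99 × 157 = 15543 ≡ 23 (mod 388)

23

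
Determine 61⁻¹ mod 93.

61

By the extended Euclidean algorithm:
93 = 1×61 + 32
61 = 1×32 + 29
32 = 1×29 + 3
29 = 9×3 + 2
3 = 1×2 + 1
2 = 2×1 + 0
gcd(61, 93) = 1, so the inverse exists.
Bézout: 1 = 21×93 − 32×61.
So 61⁻¹ ≡ −32 ≡ 61 (mod 93).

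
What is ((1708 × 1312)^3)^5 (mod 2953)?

5

1708 × 1312 = 2240896 ≡ 2522 (mod 2953)
(2522)^3 ≡ 1698 (mod 2953)
(1698)^5 ≡ 5 (mod 2953)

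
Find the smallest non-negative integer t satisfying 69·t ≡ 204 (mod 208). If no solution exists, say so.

gcd(69, 208) = 1, so a unique solution mod 208 exists.
69⁻¹ ≡ 205 (mod 208).
t ≡ 205·204 ≡ 12 (mod 208).

12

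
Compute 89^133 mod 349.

286

Using repeated squaring:
133 in binary is 10000101, i.e. 133 = 128 + 4 + 1.
89^1 ≡ 89 (mod 349)
89^2 ≡ 89^2 = 7921 ≡ 243 (mod 349)
89^4 ≡ 243^2 = 59049 ≡ 68 (mod 349)
89^8 ≡ 68^2 = 4624 ≡ 87 (mod 349)
89^16 ≡ 87^2 = 7569 ≡ 240 (mod 349)
89^32 ≡ 240^2 = 57600 ≡ 15 (mod 349)
89^64 ≡ 15^2 = 225 (mod 349)
89^128 ≡ 225^2 = 50625 ≡ 20 (mod 349)
89^133 = 89^128 × 89^4 × 89^1 ≡ 20 × 68 × 89 (mod 349).
Accumulate the product:
20 × 68 = 1360 ≡ 313
313 × 89 = 27857 ≡ 286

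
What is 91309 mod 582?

517

91309 = 156*582 + 517, so 91309 ≡ 517 (mod 582).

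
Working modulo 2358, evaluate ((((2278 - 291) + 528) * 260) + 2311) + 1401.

2278 - 291 = 1987
1987 + 528 = 2515 ≡ 157 (mod 2358)
157 * 260 = 40820 ≡ 734 (mod 2358)
734 + 2311 = 3045 ≡ 687 (mod 2358)
687 + 1401 = 2088

2088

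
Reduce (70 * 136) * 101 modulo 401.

70 * 136 = 9520 ≡ 297 (mod 401)
297 * 101 = 29997 ≡ 323 (mod 401)

323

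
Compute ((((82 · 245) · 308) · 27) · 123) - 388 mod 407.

349

82 · 245 = 20090 ≡ 147 (mod 407)
147 · 308 = 45276 ≡ 99 (mod 407)
99 · 27 = 2673 ≡ 231 (mod 407)
231 · 123 = 28413 ≡ 330 (mod 407)
330 - 388 = -58 ≡ 349 (mod 407)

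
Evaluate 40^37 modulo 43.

23

37 in binary is 100101, i.e. 37 = 32 + 4 + 1.
40^1 ≡ 40 (mod 43)
40^2 ≡ 40^2 = 1600 ≡ 9 (mod 43)
40^4 ≡ 9^2 = 81 ≡ 38 (mod 43)
40^8 ≡ 38^2 = 1444 ≡ 25 (mod 43)
40^16 ≡ 25^2 = 625 ≡ 23 (mod 43)
40^32 ≡ 23^2 = 529 ≡ 13 (mod 43)
40^37 = 40^32 × 40^4 × 40^1 ≡ 13 × 38 × 40 (mod 43).
Accumulate the product:
13 × 38 = 494 ≡ 21
21 × 40 = 840 ≡ 23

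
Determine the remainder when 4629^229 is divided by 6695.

Compute successive squares:
4629^1 ≡ 4629 (mod 6695)
4629^2 ≡ 4629^2 = 21427641 ≡ 3641 (mod 6695)
4629^4 ≡ 3641^2 = 13256881 ≡ 781 (mod 6695)
4629^8 ≡ 781^2 = 609961 ≡ 716 (mod 6695)
4629^16 ≡ 716^2 = 512656 ≡ 3836 (mod 6695)
4629^32 ≡ 3836^2 = 14714896 ≡ 5981 (mod 6695)
4629^64 ≡ 5981^2 = 35772361 ≡ 976 (mod 6695)
4629^128 ≡ 976^2 = 952576 ≡ 1886 (mod 6695)
4629^229 = 4629^128 * 4629^64 * 4629^32 * 4629^4 * 4629^1 ≡ 1886 * 976 * 5981 * 781 * 4629 (mod 6695).
Accumulate the product:
1886 * 976 = 1840736 ≡ 6306
6306 * 5981 = 37716186 ≡ 3251
3251 * 781 = 2539031 ≡ 1626
1626 * 4629 = 7526754 ≡ 1574

1574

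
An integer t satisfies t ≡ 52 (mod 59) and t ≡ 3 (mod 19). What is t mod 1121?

288

59⁻¹ mod 19: 59×10 ≡ 1 (mod 19), so 59⁻¹ ≡ 10.
t = 52 + 59×((3 − 52)×10 mod 19) = 52 + 59×4 = 288.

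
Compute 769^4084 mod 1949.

Compute successive squares:
4084 in binary is 111111110100, i.e. 4084 = 2048 + 1024 + 512 + 256 + 128 + 64 + 32 + 16 + 4.
769^1 ≡ 769 (mod 1949)
769^2 ≡ 769^2 = 591361 ≡ 814 (mod 1949)
769^4 ≡ 814^2 = 662596 ≡ 1885 (mod 1949)
769^8 ≡ 1885^2 = 3553225 ≡ 198 (mod 1949)
769^16 ≡ 198^2 = 39204 ≡ 224 (mod 1949)
769^32 ≡ 224^2 = 50176 ≡ 1451 (mod 1949)
769^64 ≡ 1451^2 = 2105401 ≡ 481 (mod 1949)
769^128 ≡ 481^2 = 231361 ≡ 1379 (mod 1949)
769^256 ≡ 1379^2 = 1901641 ≡ 1366 (mod 1949)
769^512 ≡ 1366^2 = 1865956 ≡ 763 (mod 1949)
769^1024 ≡ 763^2 = 582169 ≡ 1367 (mod 1949)
769^2048 ≡ 1367^2 = 1868689 ≡ 1547 (mod 1949)
769^4084 = 769^2048 * 769^1024 * 769^512 * 769^256 * 769^128 * 769^64 * 769^32 * 769^16 * 769^4 ≡ 1547 * 1367 * 763 * 1366 * 1379 * 481 * 1451 * 224 * 1885 (mod 1949).
Accumulate the product:
1547 * 1367 = 2114749 ≡ 84
84 * 763 = 64092 ≡ 1724
1724 * 1366 = 2354984 ≡ 592
592 * 1379 = 816368 ≡ 1686
1686 * 481 = 810966 ≡ 182
182 * 1451 = 264082 ≡ 967
967 * 224 = 216608 ≡ 269
269 * 1885 = 507065 ≡ 325

325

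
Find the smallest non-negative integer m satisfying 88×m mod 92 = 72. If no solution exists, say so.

5

gcd(88, 92) = 4, and 4 | 72, so solutions exist.
Divide through by 4: 22×m ≡ 18 mod 23.
22⁻¹ ≡ 22 (mod 23).
m ≡ 22×18 ≡ 5 (mod 23).
The smallest non-negative solution is m = 5.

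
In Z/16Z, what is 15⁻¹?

15

Run the extended Euclidean algorithm:
16 = 1×15 + 1
15 = 15×1 + 0
gcd(15, 16) = 1, so the inverse exists.
Back-substitute for 1:
1 = 1×16 − 1×15
So 15⁻¹ ≡ −1 ≡ 15 (mod 16).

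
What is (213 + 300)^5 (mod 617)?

213 + 300 = 513
(513)^5 ≡ 192 (mod 617)

192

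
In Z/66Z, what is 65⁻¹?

Apply the Euclidean algorithm and back-substitute:
66 = 1×65 + 1
65 = 65×1 + 0
gcd(65, 66) = 1, so the inverse exists.
Back-substitute for 1:
1 = 1×66 − 1×65
So 65⁻¹ ≡ −1 ≡ 65 (mod 66).

65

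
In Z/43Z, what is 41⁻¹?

43 = 1*41 + 2
41 = 20*2 + 1
2 = 2*1 + 0
gcd(41, 43) = 1, so the inverse exists.
Back-substitute for 1:
1 = 1*41 − 20*2
  = −20*43 + 21*41
So 41⁻¹ ≡ 21 (mod 43).

21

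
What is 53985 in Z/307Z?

53985 = 175*307 + 260, so 53985 ≡ 260 (mod 307).

260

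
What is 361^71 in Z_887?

Compute successive squares:
361^1 ≡ 361 (mod 887)
361^2 ≡ 361^2 = 130321 ≡ 819 (mod 887)
361^4 ≡ 819^2 = 670761 ≡ 189 (mod 887)
361^8 ≡ 189^2 = 35721 ≡ 241 (mod 887)
361^16 ≡ 241^2 = 58081 ≡ 426 (mod 887)
361^32 ≡ 426^2 = 181476 ≡ 528 (mod 887)
361^64 ≡ 528^2 = 278784 ≡ 266 (mod 887)
361^71 = 361^64 · 361^4 · 361^2 · 361^1 ≡ 266 · 189 · 819 · 361 (mod 887).
Accumulate the product:
266 · 189 = 50274 ≡ 602
602 · 819 = 493038 ≡ 753
753 · 361 = 271833 ≡ 411

411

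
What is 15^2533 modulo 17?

2

By square-and-multiply:
2533 in binary is 100111100101, i.e. 2533 = 2048 + 256 + 128 + 64 + 32 + 4 + 1.
15^1 ≡ 15 (mod 17)
15^2 ≡ 15^2 = 225 ≡ 4 (mod 17)
15^4 ≡ 4^2 = 16 (mod 17)
15^8 ≡ 16^2 = 256 ≡ 1 (mod 17)
15^16 ≡ 1^2 = 1 (mod 17)
15^32 ≡ 1^2 = 1 (mod 17)
15^64 ≡ 1^2 = 1 (mod 17)
15^128 ≡ 1^2 = 1 (mod 17)
15^256 ≡ 1^2 = 1 (mod 17)
15^512 ≡ 1^2 = 1 (mod 17)
15^1024 ≡ 1^2 = 1 (mod 17)
15^2048 ≡ 1^2 = 1 (mod 17)
15^2533 = 15^2048 × 15^256 × 15^128 × 15^64 × 15^32 × 15^4 × 15^1 ≡ 1 × 1 × 1 × 1 × 1 × 16 × 15 (mod 17).
Accumulate the product:
1 × 1 = 1
1 × 1 = 1
1 × 1 = 1
1 × 1 = 1
1 × 16 = 16
16 × 15 = 240 ≡ 2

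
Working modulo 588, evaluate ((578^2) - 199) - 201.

288

(578)^2 ≡ 100 (mod 588)
100 - 199 = -99 ≡ 489 (mod 588)
489 - 201 = 288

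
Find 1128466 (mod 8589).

1128466 = 131·8589 + 3307, so 1128466 ≡ 3307 (mod 8589).

3307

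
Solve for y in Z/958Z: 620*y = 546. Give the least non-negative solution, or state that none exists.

330

gcd(620, 958) = 2, and 2 | 546, so solutions exist.
Divide through by 2: 310*y = 273 (mod 479).
310⁻¹ ≡ 17 (mod 479).
y ≡ 17*273 ≡ 330 (mod 479).
The smallest non-negative solution is y = 330.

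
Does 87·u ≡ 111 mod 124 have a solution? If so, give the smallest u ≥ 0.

121

gcd(87, 124) = 1, so a unique solution mod 124 exists.
87⁻¹ ≡ 67 (mod 124).
u ≡ 67·111 ≡ 121 (mod 124).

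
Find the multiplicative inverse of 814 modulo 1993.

1305

1993 = 2·814 + 365
814 = 2·365 + 84
365 = 4·84 + 29
84 = 2·29 + 26
29 = 1·26 + 3
26 = 8·3 + 2
3 = 1·2 + 1
2 = 2·1 + 0
gcd(814, 1993) = 1, so the inverse exists.
Back-substitute for 1:
1 = 1·3 − 1·2
  = −1·26 + 9·3
  = 9·29 − 10·26
  = −10·84 + 29·29
  = 29·365 − 126·84
  = −126·814 + 281·365
  = 281·1993 − 688·814
So 814⁻¹ ≡ −688 ≡ 1305 (mod 1993).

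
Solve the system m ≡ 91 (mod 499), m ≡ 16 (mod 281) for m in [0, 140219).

499⁻¹ mod 281: 499×223 ≡ 1 (mod 281), so 499⁻¹ ≡ 223.
m = 91 + 499×((16 − 91)×223 mod 281) = 91 + 499×135 = 67456.

67456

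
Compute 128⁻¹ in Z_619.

By the extended Euclidean algorithm:
619 = 4·128 + 107
128 = 1·107 + 21
107 = 5·21 + 2
21 = 10·2 + 1
2 = 2·1 + 0
gcd(128, 619) = 1, so the inverse exists.
Back-substitute for 1:
1 = 1·21 − 10·2
  = −10·107 + 51·21
  = 51·128 − 61·107
  = −61·619 + 295·128
So 128⁻¹ ≡ 295 (mod 619).

295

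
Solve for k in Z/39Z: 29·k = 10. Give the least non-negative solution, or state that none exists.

38

gcd(29, 39) = 1, so a unique solution mod 39 exists.
29⁻¹ ≡ 35 (mod 39).
k ≡ 35·10 ≡ 38 (mod 39).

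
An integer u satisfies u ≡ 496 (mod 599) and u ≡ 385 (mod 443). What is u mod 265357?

56203

599⁻¹ mod 443: 599*71 ≡ 1 (mod 443), so 599⁻¹ ≡ 71.
u = 496 + 599*((385 − 496)*71 mod 443) = 496 + 599*93 = 56203.
Check: 56203 mod 599 = 496, 56203 mod 443 = 385. ✓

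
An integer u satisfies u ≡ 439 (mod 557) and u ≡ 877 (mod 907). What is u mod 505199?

557⁻¹ mod 907: 557*241 ≡ 1 (mod 907), so 557⁻¹ ≡ 241.
u = 439 + 557*((877 − 439)*241 mod 907) = 439 + 557*346 = 193161.

193161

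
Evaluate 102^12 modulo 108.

12 in binary is 1100, i.e. 12 = 8 + 4.
102^1 ≡ 102 (mod 108)
102^2 ≡ 102^2 = 10404 ≡ 36 (mod 108)
102^4 ≡ 36^2 = 1296 ≡ 0 (mod 108)
102^8 ≡ 0^2 = 0 (mod 108)
102^12 = 102^8 * 102^4 ≡ 0 * 0 (mod 108).
0 * 0 = 0 ≡ 0 (mod 108).

0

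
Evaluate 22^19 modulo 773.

Using repeated squaring:
19 in binary is 10011, i.e. 19 = 16 + 2 + 1.
22^1 ≡ 22 (mod 773)
22^2 ≡ 22^2 = 484 (mod 773)
22^4 ≡ 484^2 = 234256 ≡ 37 (mod 773)
22^8 ≡ 37^2 = 1369 ≡ 596 (mod 773)
22^16 ≡ 596^2 = 355216 ≡ 409 (mod 773)
22^19 = 22^16 · 22^2 · 22^1 ≡ 409 · 484 · 22 (mod 773).
Accumulate the product:
409 · 484 = 197956 ≡ 68
68 · 22 = 1496 ≡ 723

723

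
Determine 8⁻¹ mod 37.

37 = 4*8 + 5
8 = 1*5 + 3
5 = 1*3 + 2
3 = 1*2 + 1
2 = 2*1 + 0
gcd(8, 37) = 1, so the inverse exists.
Back-substitute for 1:
1 = 1*3 − 1*2
  = −1*5 + 2*3
  = 2*8 − 3*5
  = −3*37 + 14*8
So 8⁻¹ ≡ 14 (mod 37).

14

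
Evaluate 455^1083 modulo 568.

271

455^1 ≡ 455 (mod 568)
455^2 ≡ 455^2 = 207025 ≡ 273 (mod 568)
455^4 ≡ 273^2 = 74529 ≡ 121 (mod 568)
455^8 ≡ 121^2 = 14641 ≡ 441 (mod 568)
455^16 ≡ 441^2 = 194481 ≡ 225 (mod 568)
455^32 ≡ 225^2 = 50625 ≡ 73 (mod 568)
455^64 ≡ 73^2 = 5329 ≡ 217 (mod 568)
455^128 ≡ 217^2 = 47089 ≡ 513 (mod 568)
455^256 ≡ 513^2 = 263169 ≡ 185 (mod 568)
455^512 ≡ 185^2 = 34225 ≡ 145 (mod 568)
455^1024 ≡ 145^2 = 21025 ≡ 9 (mod 568)
455^1083 = 455^1024 · 455^32 · 455^16 · 455^8 · 455^2 · 455^1 ≡ 9 · 73 · 225 · 441 · 273 · 455 (mod 568).
Accumulate the product:
9 · 73 = 657 ≡ 89
89 · 225 = 20025 ≡ 145
145 · 441 = 63945 ≡ 329
329 · 273 = 89817 ≡ 73
73 · 455 = 33215 ≡ 271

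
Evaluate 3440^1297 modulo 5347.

Using repeated squaring:
3440^1 ≡ 3440 (mod 5347)
3440^2 ≡ 3440^2 = 11833600 ≡ 689 (mod 5347)
3440^4 ≡ 689^2 = 474721 ≡ 4185 (mod 5347)
3440^8 ≡ 4185^2 = 17514225 ≡ 2800 (mod 5347)
3440^16 ≡ 2800^2 = 7840000 ≡ 1298 (mod 5347)
3440^32 ≡ 1298^2 = 1684804 ≡ 499 (mod 5347)
3440^64 ≡ 499^2 = 249001 ≡ 3039 (mod 5347)
3440^128 ≡ 3039^2 = 9235521 ≡ 1252 (mod 5347)
3440^256 ≡ 1252^2 = 1567504 ≡ 833 (mod 5347)
3440^512 ≡ 833^2 = 693889 ≡ 4126 (mod 5347)
3440^1024 ≡ 4126^2 = 17023876 ≡ 4375 (mod 5347)
3440^1297 = 3440^1024 * 3440^256 * 3440^16 * 3440^1 ≡ 4375 * 833 * 1298 * 3440 (mod 5347).
Accumulate the product:
4375 * 833 = 3644375 ≡ 3068
3068 * 1298 = 3982264 ≡ 4096
4096 * 3440 = 14090240 ≡ 895

895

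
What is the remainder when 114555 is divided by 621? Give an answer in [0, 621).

114555 = 184*621 + 291, so 114555 ≡ 291 (mod 621).

291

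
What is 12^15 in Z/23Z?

Compute successive squares:
15 in binary is 1111, i.e. 15 = 8 + 4 + 2 + 1.
12^1 ≡ 12 (mod 23)
12^2 ≡ 12^2 = 144 ≡ 6 (mod 23)
12^4 ≡ 6^2 = 36 ≡ 13 (mod 23)
12^8 ≡ 13^2 = 169 ≡ 8 (mod 23)
12^15 = 12^8 * 12^4 * 12^2 * 12^1 ≡ 8 * 13 * 6 * 12 (mod 23).
Accumulate the product:
8 * 13 = 104 ≡ 12
12 * 6 = 72 ≡ 3
3 * 12 = 36 ≡ 13

13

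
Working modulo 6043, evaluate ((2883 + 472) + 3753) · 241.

2883 + 472 = 3355
3355 + 3753 = 7108 ≡ 1065 (mod 6043)
1065 · 241 = 256665 ≡ 2859 (mod 6043)

2859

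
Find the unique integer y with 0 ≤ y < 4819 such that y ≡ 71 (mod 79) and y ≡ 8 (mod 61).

79⁻¹ mod 61: 79*17 ≡ 1 (mod 61), so 79⁻¹ ≡ 17.
y = 71 + 79*((8 − 71)*17 mod 61) = 71 + 79*27 = 2204.
Check: 2204 mod 79 = 71, 2204 mod 61 = 8. ✓

2204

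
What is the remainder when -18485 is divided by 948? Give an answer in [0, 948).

-18485 = -20*948 + 475, so -18485 ≡ 475 (mod 948).

475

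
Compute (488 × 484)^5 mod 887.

488 × 484 = 236192 ≡ 250 (mod 887)
(250)^5 ≡ 714 (mod 887)

714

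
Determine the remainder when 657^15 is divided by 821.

417

15 in binary is 1111, i.e. 15 = 8 + 4 + 2 + 1.
657^1 ≡ 657 (mod 821)
657^2 ≡ 657^2 = 431649 ≡ 624 (mod 821)
657^4 ≡ 624^2 = 389376 ≡ 222 (mod 821)
657^8 ≡ 222^2 = 49284 ≡ 24 (mod 821)
657^15 = 657^8 * 657^4 * 657^2 * 657^1 ≡ 24 * 222 * 624 * 657 (mod 821).
Accumulate the product:
24 * 222 = 5328 ≡ 402
402 * 624 = 250848 ≡ 443
443 * 657 = 291051 ≡ 417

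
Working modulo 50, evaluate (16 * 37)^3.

38

16 * 37 = 592 ≡ 42 (mod 50)
(42)^3 ≡ 38 (mod 50)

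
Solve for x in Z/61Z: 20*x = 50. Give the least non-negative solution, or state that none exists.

33

gcd(20, 61) = 1, so a unique solution mod 61 exists.
20⁻¹ ≡ 58 (mod 61).
x ≡ 58*50 ≡ 33 (mod 61).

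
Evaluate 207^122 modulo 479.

154

Using repeated squaring:
122 in binary is 1111010, i.e. 122 = 64 + 32 + 16 + 8 + 2.
207^1 ≡ 207 (mod 479)
207^2 ≡ 207^2 = 42849 ≡ 218 (mod 479)
207^4 ≡ 218^2 = 47524 ≡ 103 (mod 479)
207^8 ≡ 103^2 = 10609 ≡ 71 (mod 479)
207^16 ≡ 71^2 = 5041 ≡ 251 (mod 479)
207^32 ≡ 251^2 = 63001 ≡ 252 (mod 479)
207^64 ≡ 252^2 = 63504 ≡ 276 (mod 479)
207^122 = 207^64 × 207^32 × 207^16 × 207^8 × 207^2 ≡ 276 × 252 × 251 × 71 × 218 (mod 479).
Accumulate the product:
276 × 252 = 69552 ≡ 97
97 × 251 = 24347 ≡ 397
397 × 71 = 28187 ≡ 405
405 × 218 = 88290 ≡ 154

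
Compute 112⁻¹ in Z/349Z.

134

By the extended Euclidean algorithm:
349 = 3·112 + 13
112 = 8·13 + 8
13 = 1·8 + 5
8 = 1·5 + 3
5 = 1·3 + 2
3 = 1·2 + 1
2 = 2·1 + 0
gcd(112, 349) = 1, so the inverse exists.
Bézout: 1 = −43·349 + 134·112.
So 112⁻¹ ≡ 134 (mod 349).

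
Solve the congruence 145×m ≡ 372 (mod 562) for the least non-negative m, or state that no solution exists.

270

gcd(145, 562) = 1, so a unique solution mod 562 exists.
145⁻¹ ≡ 531 (mod 562).
m ≡ 531×372 ≡ 270 (mod 562).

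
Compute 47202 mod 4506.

47202 = 10*4506 + 2142, so 47202 ≡ 2142 (mod 4506).

2142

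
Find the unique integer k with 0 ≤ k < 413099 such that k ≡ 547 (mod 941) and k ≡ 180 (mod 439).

941⁻¹ mod 439: 941·223 ≡ 1 (mod 439), so 941⁻¹ ≡ 223.
k = 547 + 941·((180 − 547)·223 mod 439) = 547 + 941·252 = 237679.
Check: 237679 mod 941 = 547, 237679 mod 439 = 180. ✓

237679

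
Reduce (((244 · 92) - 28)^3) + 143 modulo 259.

244 · 92 = 22448 ≡ 174 (mod 259)
174 - 28 = 146
(146)^3 ≡ 251 (mod 259)
251 + 143 = 394 ≡ 135 (mod 259)

135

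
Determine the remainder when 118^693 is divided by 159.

By square-and-multiply:
693 in binary is 1010110101, i.e. 693 = 512 + 128 + 32 + 16 + 4 + 1.
118^1 ≡ 118 (mod 159)
118^2 ≡ 118^2 = 13924 ≡ 91 (mod 159)
118^4 ≡ 91^2 = 8281 ≡ 13 (mod 159)
118^8 ≡ 13^2 = 169 ≡ 10 (mod 159)
118^16 ≡ 10^2 = 100 (mod 159)
118^32 ≡ 100^2 = 10000 ≡ 142 (mod 159)
118^64 ≡ 142^2 = 20164 ≡ 130 (mod 159)
118^128 ≡ 130^2 = 16900 ≡ 46 (mod 159)
118^256 ≡ 46^2 = 2116 ≡ 49 (mod 159)
118^512 ≡ 49^2 = 2401 ≡ 16 (mod 159)
118^693 = 118^512 × 118^128 × 118^32 × 118^16 × 118^4 × 118^1 ≡ 16 × 46 × 142 × 100 × 13 × 118 (mod 159).
Accumulate the product:
16 × 46 = 736 ≡ 100
100 × 142 = 14200 ≡ 49
49 × 100 = 4900 ≡ 130
130 × 13 = 1690 ≡ 100
100 × 118 = 11800 ≡ 34

34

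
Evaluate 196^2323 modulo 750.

436

2323 in binary is 100100010011, i.e. 2323 = 2048 + 256 + 16 + 2 + 1.
196^1 ≡ 196 (mod 750)
196^2 ≡ 196^2 = 38416 ≡ 166 (mod 750)
196^4 ≡ 166^2 = 27556 ≡ 556 (mod 750)
196^8 ≡ 556^2 = 309136 ≡ 136 (mod 750)
196^16 ≡ 136^2 = 18496 ≡ 496 (mod 750)
196^32 ≡ 496^2 = 246016 ≡ 16 (mod 750)
196^64 ≡ 16^2 = 256 (mod 750)
196^128 ≡ 256^2 = 65536 ≡ 286 (mod 750)
196^256 ≡ 286^2 = 81796 ≡ 46 (mod 750)
196^512 ≡ 46^2 = 2116 ≡ 616 (mod 750)
196^1024 ≡ 616^2 = 379456 ≡ 706 (mod 750)
196^2048 ≡ 706^2 = 498436 ≡ 436 (mod 750)
196^2323 = 196^2048 * 196^256 * 196^16 * 196^2 * 196^1 ≡ 436 * 46 * 496 * 166 * 196 (mod 750).
Accumulate the product:
436 * 46 = 20056 ≡ 556
556 * 496 = 275776 ≡ 526
526 * 166 = 87316 ≡ 316
316 * 196 = 61936 ≡ 436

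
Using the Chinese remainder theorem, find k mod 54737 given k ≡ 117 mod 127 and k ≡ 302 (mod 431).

127⁻¹ mod 431: 127·112 ≡ 1 (mod 431), so 127⁻¹ ≡ 112.
k = 117 + 127·((302 − 117)·112 mod 431) = 117 + 127·32 = 4181.

4181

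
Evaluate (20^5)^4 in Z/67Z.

19

(20)^5 ≡ 13 (mod 67)
(13)^4 ≡ 19 (mod 67)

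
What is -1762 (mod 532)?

-1762 = -4·532 + 366, so -1762 ≡ 366 (mod 532).

366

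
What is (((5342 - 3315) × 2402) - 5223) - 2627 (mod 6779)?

461

5342 - 3315 = 2027
2027 × 2402 = 4868854 ≡ 1532 (mod 6779)
1532 - 5223 = -3691 ≡ 3088 (mod 6779)
3088 - 2627 = 461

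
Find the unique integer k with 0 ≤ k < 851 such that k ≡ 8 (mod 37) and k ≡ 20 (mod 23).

526

37⁻¹ mod 23: 37·5 ≡ 1 (mod 23), so 37⁻¹ ≡ 5.
k = 8 + 37·((20 − 8)·5 mod 23) = 8 + 37·14 = 526.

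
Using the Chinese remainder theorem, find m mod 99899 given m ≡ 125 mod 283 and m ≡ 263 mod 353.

65215

283⁻¹ mod 353: 283·237 ≡ 1 (mod 353), so 283⁻¹ ≡ 237.
m = 125 + 283·((263 − 125)·237 mod 353) = 125 + 283·230 = 65215.
Check: 65215 mod 283 = 125, 65215 mod 353 = 263. ✓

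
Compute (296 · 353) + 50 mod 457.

296 · 353 = 104488 ≡ 292 (mod 457)
292 + 50 = 342

342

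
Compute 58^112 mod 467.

449

112 in binary is 1110000, i.e. 112 = 64 + 32 + 16.
58^1 ≡ 58 (mod 467)
58^2 ≡ 58^2 = 3364 ≡ 95 (mod 467)
58^4 ≡ 95^2 = 9025 ≡ 152 (mod 467)
58^8 ≡ 152^2 = 23104 ≡ 221 (mod 467)
58^16 ≡ 221^2 = 48841 ≡ 273 (mod 467)
58^32 ≡ 273^2 = 74529 ≡ 276 (mod 467)
58^64 ≡ 276^2 = 76176 ≡ 55 (mod 467)
58^112 = 58^64 · 58^32 · 58^16 ≡ 55 · 276 · 273 (mod 467).
Accumulate the product:
55 · 276 = 15180 ≡ 236
236 · 273 = 64428 ≡ 449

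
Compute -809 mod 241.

-809 = -4*241 + 155, so -809 ≡ 155 (mod 241).

155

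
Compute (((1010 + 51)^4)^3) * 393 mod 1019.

1010 + 51 = 1061 ≡ 42 (mod 1019)
(42)^4 ≡ 689 (mod 1019)
(689)^3 ≡ 73 (mod 1019)
73 * 393 = 28689 ≡ 157 (mod 1019)

157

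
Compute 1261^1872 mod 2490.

Compute successive squares:
1872 in binary is 11101010000, i.e. 1872 = 1024 + 512 + 256 + 64 + 16.
1261^1 ≡ 1261 (mod 2490)
1261^2 ≡ 1261^2 = 1590121 ≡ 1501 (mod 2490)
1261^4 ≡ 1501^2 = 2253001 ≡ 2041 (mod 2490)
1261^8 ≡ 2041^2 = 4165681 ≡ 2401 (mod 2490)
1261^16 ≡ 2401^2 = 5764801 ≡ 451 (mod 2490)
1261^32 ≡ 451^2 = 203401 ≡ 1711 (mod 2490)
1261^64 ≡ 1711^2 = 2927521 ≡ 1771 (mod 2490)
1261^128 ≡ 1771^2 = 3136441 ≡ 1531 (mod 2490)
1261^256 ≡ 1531^2 = 2343961 ≡ 871 (mod 2490)
1261^512 ≡ 871^2 = 758641 ≡ 1681 (mod 2490)
1261^1024 ≡ 1681^2 = 2825761 ≡ 2101 (mod 2490)
1261^1872 = 1261^1024 × 1261^512 × 1261^256 × 1261^64 × 1261^16 ≡ 2101 × 1681 × 871 × 1771 × 451 (mod 2490).
Accumulate the product:
2101 × 1681 = 3531781 ≡ 961
961 × 871 = 837031 ≡ 391
391 × 1771 = 692461 ≡ 241
241 × 451 = 108691 ≡ 1621

1621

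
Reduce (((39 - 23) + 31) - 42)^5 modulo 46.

39 - 23 = 16
16 + 31 = 47 ≡ 1 (mod 46)
1 - 42 = -41 ≡ 5 (mod 46)
(5)^5 ≡ 43 (mod 46)

43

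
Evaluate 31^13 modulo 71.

Compute successive squares:
13 in binary is 1101, i.e. 13 = 8 + 4 + 1.
31^1 ≡ 31 (mod 71)
31^2 ≡ 31^2 = 961 ≡ 38 (mod 71)
31^4 ≡ 38^2 = 1444 ≡ 24 (mod 71)
31^8 ≡ 24^2 = 576 ≡ 8 (mod 71)
31^13 = 31^8 * 31^4 * 31^1 ≡ 8 * 24 * 31 (mod 71).
Accumulate the product:
8 * 24 = 192 ≡ 50
50 * 31 = 1550 ≡ 59

59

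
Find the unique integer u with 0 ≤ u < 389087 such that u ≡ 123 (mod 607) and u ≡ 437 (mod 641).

131842

607⁻¹ mod 641: 607×509 ≡ 1 (mod 641), so 607⁻¹ ≡ 509.
u = 123 + 607×((437 − 123)×509 mod 641) = 123 + 607×217 = 131842.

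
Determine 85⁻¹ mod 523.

80

Apply the Euclidean algorithm and back-substitute:
523 = 6·85 + 13
85 = 6·13 + 7
13 = 1·7 + 6
7 = 1·6 + 1
6 = 6·1 + 0
gcd(85, 523) = 1, so the inverse exists.
Back-substitute for 1:
1 = 1·7 − 1·6
  = −1·13 + 2·7
  = 2·85 − 13·13
  = −13·523 + 80·85
So 85⁻¹ ≡ 80 (mod 523).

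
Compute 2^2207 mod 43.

39

Using repeated squaring:
2^1 ≡ 2 (mod 43)
2^2 ≡ 2^2 = 4 (mod 43)
2^4 ≡ 4^2 = 16 (mod 43)
2^8 ≡ 16^2 = 256 ≡ 41 (mod 43)
2^16 ≡ 41^2 = 1681 ≡ 4 (mod 43)
2^32 ≡ 4^2 = 16 (mod 43)
2^64 ≡ 16^2 = 256 ≡ 41 (mod 43)
2^128 ≡ 41^2 = 1681 ≡ 4 (mod 43)
2^256 ≡ 4^2 = 16 (mod 43)
2^512 ≡ 16^2 = 256 ≡ 41 (mod 43)
2^1024 ≡ 41^2 = 1681 ≡ 4 (mod 43)
2^2048 ≡ 4^2 = 16 (mod 43)
2^2207 = 2^2048 * 2^128 * 2^16 * 2^8 * 2^4 * 2^2 * 2^1 ≡ 16 * 4 * 4 * 41 * 16 * 4 * 2 (mod 43).
Accumulate the product:
16 * 4 = 64 ≡ 21
21 * 4 = 84 ≡ 41
41 * 41 = 1681 ≡ 4
4 * 16 = 64 ≡ 21
21 * 4 = 84 ≡ 41
41 * 2 = 82 ≡ 39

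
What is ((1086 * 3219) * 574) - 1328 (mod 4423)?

1086 * 3219 = 3495834 ≡ 1664 (mod 4423)
1664 * 574 = 955136 ≡ 4191 (mod 4423)
4191 - 1328 = 2863

2863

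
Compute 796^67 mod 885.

Using repeated squaring:
796^1 ≡ 796 (mod 885)
796^2 ≡ 796^2 = 633616 ≡ 841 (mod 885)
796^4 ≡ 841^2 = 707281 ≡ 166 (mod 885)
796^8 ≡ 166^2 = 27556 ≡ 121 (mod 885)
796^16 ≡ 121^2 = 14641 ≡ 481 (mod 885)
796^32 ≡ 481^2 = 231361 ≡ 376 (mod 885)
796^64 ≡ 376^2 = 141376 ≡ 661 (mod 885)
796^67 = 796^64 · 796^2 · 796^1 ≡ 661 · 841 · 796 (mod 885).
Accumulate the product:
661 · 841 = 555901 ≡ 121
121 · 796 = 96316 ≡ 736

736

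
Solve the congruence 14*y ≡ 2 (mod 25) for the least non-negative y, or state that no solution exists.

18

gcd(14, 25) = 1, so a unique solution mod 25 exists.
14⁻¹ ≡ 9 (mod 25).
y ≡ 9*2 ≡ 18 (mod 25).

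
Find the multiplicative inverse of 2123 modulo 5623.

1907

Apply the Euclidean algorithm and back-substitute:
5623 = 2·2123 + 1377
2123 = 1·1377 + 746
1377 = 1·746 + 631
746 = 1·631 + 115
631 = 5·115 + 56
115 = 2·56 + 3
56 = 18·3 + 2
3 = 1·2 + 1
2 = 2·1 + 0
gcd(2123, 5623) = 1, so the inverse exists.
Bézout: 1 = −720·5623 + 1907·2123.
So 2123⁻¹ ≡ 1907 (mod 5623).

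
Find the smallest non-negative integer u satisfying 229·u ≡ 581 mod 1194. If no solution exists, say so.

gcd(229, 1194) = 1, so a unique solution mod 1194 exists.
229⁻¹ ≡ 73 (mod 1194).
u ≡ 73·581 ≡ 623 (mod 1194).

623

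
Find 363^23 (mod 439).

170

By square-and-multiply:
23 in binary is 10111, i.e. 23 = 16 + 4 + 2 + 1.
363^1 ≡ 363 (mod 439)
363^2 ≡ 363^2 = 131769 ≡ 69 (mod 439)
363^4 ≡ 69^2 = 4761 ≡ 371 (mod 439)
363^8 ≡ 371^2 = 137641 ≡ 234 (mod 439)
363^16 ≡ 234^2 = 54756 ≡ 320 (mod 439)
363^23 = 363^16 · 363^4 · 363^2 · 363^1 ≡ 320 · 371 · 69 · 363 (mod 439).
Accumulate the product:
320 · 371 = 118720 ≡ 190
190 · 69 = 13110 ≡ 379
379 · 363 = 137577 ≡ 170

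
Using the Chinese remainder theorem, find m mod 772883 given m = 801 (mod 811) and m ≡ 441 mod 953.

811⁻¹ mod 953: 811·302 ≡ 1 (mod 953), so 811⁻¹ ≡ 302.
m = 801 + 811·((441 − 801)·302 mod 953) = 801 + 811·875 = 710426.
Check: 710426 mod 811 = 801, 710426 mod 953 = 441. ✓

710426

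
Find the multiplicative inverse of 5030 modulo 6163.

2834

By the extended Euclidean algorithm:
6163 = 1*5030 + 1133
5030 = 4*1133 + 498
1133 = 2*498 + 137
498 = 3*137 + 87
137 = 1*87 + 50
87 = 1*50 + 37
50 = 1*37 + 13
37 = 2*13 + 11
13 = 1*11 + 2
11 = 5*2 + 1
2 = 2*1 + 0
gcd(5030, 6163) = 1, so the inverse exists.
Bézout: 1 = −2313*6163 + 2834*5030.
So 5030⁻¹ ≡ 2834 (mod 6163).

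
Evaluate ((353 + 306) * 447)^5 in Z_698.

353 + 306 = 659
659 * 447 = 294573 ≡ 17 (mod 698)
(17)^5 ≡ 125 (mod 698)

125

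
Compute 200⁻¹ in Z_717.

By the extended Euclidean algorithm:
717 = 3*200 + 117
200 = 1*117 + 83
117 = 1*83 + 34
83 = 2*34 + 15
34 = 2*15 + 4
15 = 3*4 + 3
4 = 1*3 + 1
3 = 3*1 + 0
gcd(200, 717) = 1, so the inverse exists.
Back-substitute for 1:
1 = 1*4 − 1*3
  = −1*15 + 4*4
  = 4*34 − 9*15
  = −9*83 + 22*34
  = 22*117 − 31*83
  = −31*200 + 53*117
  = 53*717 − 190*200
So 200⁻¹ ≡ −190 ≡ 527 (mod 717).

527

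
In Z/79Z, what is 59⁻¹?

79 = 1*59 + 20
59 = 2*20 + 19
20 = 1*19 + 1
19 = 19*1 + 0
gcd(59, 79) = 1, so the inverse exists.
Bézout: 1 = 3*79 − 4*59.
So 59⁻¹ ≡ −4 ≡ 75 (mod 79).

75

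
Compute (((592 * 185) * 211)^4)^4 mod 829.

592 * 185 = 109520 ≡ 92 (mod 829)
92 * 211 = 19412 ≡ 345 (mod 829)
(345)^4 ≡ 509 (mod 829)
(509)^4 ≡ 135 (mod 829)

135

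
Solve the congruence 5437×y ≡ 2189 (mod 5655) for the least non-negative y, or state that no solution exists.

4322

gcd(5437, 5655) = 1, so a unique solution mod 5655 exists.
5437⁻¹ ≡ 1738 (mod 5655).
y ≡ 1738×2189 ≡ 4322 (mod 5655).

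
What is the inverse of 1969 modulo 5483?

Run the extended Euclidean algorithm:
5483 = 2*1969 + 1545
1969 = 1*1545 + 424
1545 = 3*424 + 273
424 = 1*273 + 151
273 = 1*151 + 122
151 = 1*122 + 29
122 = 4*29 + 6
29 = 4*6 + 5
6 = 1*5 + 1
5 = 5*1 + 0
gcd(1969, 5483) = 1, so the inverse exists.
Bézout: 1 = 339*5483 − 944*1969.
So 1969⁻¹ ≡ −944 ≡ 4539 (mod 5483).

4539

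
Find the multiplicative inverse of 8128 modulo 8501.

Apply the Euclidean algorithm and back-substitute:
8501 = 1×8128 + 373
8128 = 21×373 + 295
373 = 1×295 + 78
295 = 3×78 + 61
78 = 1×61 + 17
61 = 3×17 + 10
17 = 1×10 + 7
10 = 1×7 + 3
7 = 2×3 + 1
3 = 3×1 + 0
gcd(8128, 8501) = 1, so the inverse exists.
Bézout: 1 = 2397×8501 − 2507×8128.
So 8128⁻¹ ≡ −2507 ≡ 5994 (mod 8501).

5994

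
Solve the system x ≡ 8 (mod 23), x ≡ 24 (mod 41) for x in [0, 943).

721

23⁻¹ mod 41: 23·25 ≡ 1 (mod 41), so 23⁻¹ ≡ 25.
x = 8 + 23·((24 − 8)·25 mod 41) = 8 + 23·31 = 721.
Check: 721 mod 23 = 8, 721 mod 41 = 24. ✓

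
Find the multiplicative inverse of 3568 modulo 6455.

1782

Apply the Euclidean algorithm and back-substitute:
6455 = 1×3568 + 2887
3568 = 1×2887 + 681
2887 = 4×681 + 163
681 = 4×163 + 29
163 = 5×29 + 18
29 = 1×18 + 11
18 = 1×11 + 7
11 = 1×7 + 4
7 = 1×4 + 3
4 = 1×3 + 1
3 = 3×1 + 0
gcd(3568, 6455) = 1, so the inverse exists.
Back-substitute for 1:
1 = 1×4 − 1×3
  = −1×7 + 2×4
  = 2×11 − 3×7
  = −3×18 + 5×11
  = 5×29 − 8×18
  = −8×163 + 45×29
  = 45×681 − 188×163
  = −188×2887 + 797×681
  = 797×3568 − 985×2887
  = −985×6455 + 1782×3568
So 3568⁻¹ ≡ 1782 (mod 6455).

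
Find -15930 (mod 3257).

-15930 = -5·3257 + 355, so -15930 ≡ 355 (mod 3257).

355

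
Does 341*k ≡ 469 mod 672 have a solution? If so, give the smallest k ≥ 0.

gcd(341, 672) = 1, so a unique solution mod 672 exists.
341⁻¹ ≡ 605 (mod 672).
k ≡ 605*469 ≡ 161 (mod 672).

161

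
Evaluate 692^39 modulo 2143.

1688

692^1 ≡ 692 (mod 2143)
692^2 ≡ 692^2 = 478864 ≡ 975 (mod 2143)
692^4 ≡ 975^2 = 950625 ≡ 1276 (mod 2143)
692^8 ≡ 1276^2 = 1628176 ≡ 1639 (mod 2143)
692^16 ≡ 1639^2 = 2686321 ≡ 1142 (mod 2143)
692^32 ≡ 1142^2 = 1304164 ≡ 1220 (mod 2143)
692^39 = 692^32 * 692^4 * 692^2 * 692^1 ≡ 1220 * 1276 * 975 * 692 (mod 2143).
Accumulate the product:
1220 * 1276 = 1556720 ≡ 902
902 * 975 = 879450 ≡ 820
820 * 692 = 567440 ≡ 1688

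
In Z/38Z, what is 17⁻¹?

Apply the Euclidean algorithm and back-substitute:
38 = 2·17 + 4
17 = 4·4 + 1
4 = 4·1 + 0
gcd(17, 38) = 1, so the inverse exists.
Back-substitute for 1:
1 = 1·17 − 4·4
  = −4·38 + 9·17
So 17⁻¹ ≡ 9 (mod 38).

9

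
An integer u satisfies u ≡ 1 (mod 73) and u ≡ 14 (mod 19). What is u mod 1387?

73⁻¹ mod 19: 73×6 ≡ 1 (mod 19), so 73⁻¹ ≡ 6.
u = 1 + 73×((14 − 1)×6 mod 19) = 1 + 73×2 = 147.

147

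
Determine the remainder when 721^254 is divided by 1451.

By square-and-multiply:
254 in binary is 11111110, i.e. 254 = 128 + 64 + 32 + 16 + 8 + 4 + 2.
721^1 ≡ 721 (mod 1451)
721^2 ≡ 721^2 = 519841 ≡ 383 (mod 1451)
721^4 ≡ 383^2 = 146689 ≡ 138 (mod 1451)
721^8 ≡ 138^2 = 19044 ≡ 181 (mod 1451)
721^16 ≡ 181^2 = 32761 ≡ 839 (mod 1451)
721^32 ≡ 839^2 = 703921 ≡ 186 (mod 1451)
721^64 ≡ 186^2 = 34596 ≡ 1223 (mod 1451)
721^128 ≡ 1223^2 = 1495729 ≡ 1199 (mod 1451)
721^254 = 721^128 * 721^64 * 721^32 * 721^16 * 721^8 * 721^4 * 721^2 ≡ 1199 * 1223 * 186 * 839 * 181 * 138 * 383 (mod 1451).
Accumulate the product:
1199 * 1223 = 1466377 ≡ 867
867 * 186 = 161262 ≡ 201
201 * 839 = 168639 ≡ 323
323 * 181 = 58463 ≡ 423
423 * 138 = 58374 ≡ 334
334 * 383 = 127922 ≡ 234

234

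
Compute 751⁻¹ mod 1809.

1809 = 2*751 + 307
751 = 2*307 + 137
307 = 2*137 + 33
137 = 4*33 + 5
33 = 6*5 + 3
5 = 1*3 + 2
3 = 1*2 + 1
2 = 2*1 + 0
gcd(751, 1809) = 1, so the inverse exists.
Back-substitute for 1:
1 = 1*3 − 1*2
  = −1*5 + 2*3
  = 2*33 − 13*5
  = −13*137 + 54*33
  = 54*307 − 121*137
  = −121*751 + 296*307
  = 296*1809 − 713*751
So 751⁻¹ ≡ −713 ≡ 1096 (mod 1809).

1096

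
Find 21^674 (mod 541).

103

674 in binary is 1010100010, i.e. 674 = 512 + 128 + 32 + 2.
21^1 ≡ 21 (mod 541)
21^2 ≡ 21^2 = 441 (mod 541)
21^4 ≡ 441^2 = 194481 ≡ 262 (mod 541)
21^8 ≡ 262^2 = 68644 ≡ 478 (mod 541)
21^16 ≡ 478^2 = 228484 ≡ 182 (mod 541)
21^32 ≡ 182^2 = 33124 ≡ 123 (mod 541)
21^64 ≡ 123^2 = 15129 ≡ 522 (mod 541)
21^128 ≡ 522^2 = 272484 ≡ 361 (mod 541)
21^256 ≡ 361^2 = 130321 ≡ 481 (mod 541)
21^512 ≡ 481^2 = 231361 ≡ 354 (mod 541)
21^674 = 21^512 * 21^128 * 21^32 * 21^2 ≡ 354 * 361 * 123 * 441 (mod 541).
Accumulate the product:
354 * 361 = 127794 ≡ 118
118 * 123 = 14514 ≡ 448
448 * 441 = 197568 ≡ 103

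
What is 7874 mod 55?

7874 = 143·55 + 9, so 7874 ≡ 9 (mod 55).

9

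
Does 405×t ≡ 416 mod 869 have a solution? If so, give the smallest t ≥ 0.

gcd(405, 869) = 1, so a unique solution mod 869 exists.
405⁻¹ ≡ 324 (mod 869).
t ≡ 324×416 ≡ 89 (mod 869).

89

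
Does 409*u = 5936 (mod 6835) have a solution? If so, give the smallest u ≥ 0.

4794

gcd(409, 6835) = 1, so a unique solution mod 6835 exists.
409⁻¹ ≡ 869 (mod 6835).
u ≡ 869*5936 ≡ 4794 (mod 6835).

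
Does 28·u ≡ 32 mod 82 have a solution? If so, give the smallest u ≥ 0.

gcd(28, 82) = 2, and 2 | 32, so solutions exist.
Divide through by 2: 14·u mod 41 = 16.
14⁻¹ ≡ 3 (mod 41).
u ≡ 3·16 ≡ 7 (mod 41).
The smallest non-negative solution is u = 7.

7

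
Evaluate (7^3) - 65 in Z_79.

41

(7)^3 ≡ 27 (mod 79)
27 - 65 = -38 ≡ 41 (mod 79)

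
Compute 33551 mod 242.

33551 = 138·242 + 155, so 33551 ≡ 155 (mod 242).

155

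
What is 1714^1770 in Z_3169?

Compute successive squares:
1770 in binary is 11011101010, i.e. 1770 = 1024 + 512 + 128 + 64 + 32 + 8 + 2.
1714^1 ≡ 1714 (mod 3169)
1714^2 ≡ 1714^2 = 2937796 ≡ 133 (mod 3169)
1714^4 ≡ 133^2 = 17689 ≡ 1844 (mod 3169)
1714^8 ≡ 1844^2 = 3400336 ≡ 3168 (mod 3169)
1714^16 ≡ 3168^2 = 10036224 ≡ 1 (mod 3169)
1714^32 ≡ 1^2 = 1 (mod 3169)
1714^64 ≡ 1^2 = 1 (mod 3169)
1714^128 ≡ 1^2 = 1 (mod 3169)
1714^256 ≡ 1^2 = 1 (mod 3169)
1714^512 ≡ 1^2 = 1 (mod 3169)
1714^1024 ≡ 1^2 = 1 (mod 3169)
1714^1770 = 1714^1024 × 1714^512 × 1714^128 × 1714^64 × 1714^32 × 1714^8 × 1714^2 ≡ 1 × 1 × 1 × 1 × 1 × 3168 × 133 (mod 3169).
Accumulate the product:
1 × 1 = 1
1 × 1 = 1
1 × 1 = 1
1 × 1 = 1
1 × 3168 = 3168
3168 × 133 = 421344 ≡ 3036

3036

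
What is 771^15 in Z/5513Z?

15 in binary is 1111, i.e. 15 = 8 + 4 + 2 + 1.
771^1 ≡ 771 (mod 5513)
771^2 ≡ 771^2 = 594441 ≡ 4550 (mod 5513)
771^4 ≡ 4550^2 = 20702500 ≡ 1185 (mod 5513)
771^8 ≡ 1185^2 = 1404225 ≡ 3923 (mod 5513)
771^15 = 771^8 · 771^4 · 771^2 · 771^1 ≡ 3923 · 1185 · 4550 · 771 (mod 5513).
Accumulate the product:
3923 · 1185 = 4648755 ≡ 1296
1296 · 4550 = 5896800 ≡ 3403
3403 · 771 = 2623713 ≡ 5038

5038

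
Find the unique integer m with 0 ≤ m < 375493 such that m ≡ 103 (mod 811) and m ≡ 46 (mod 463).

811⁻¹ mod 463: 811×310 ≡ 1 (mod 463), so 811⁻¹ ≡ 310.
m = 103 + 811×((46 − 103)×310 mod 463) = 103 + 811×387 = 313960.
Check: 313960 mod 811 = 103, 313960 mod 463 = 46. ✓

313960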